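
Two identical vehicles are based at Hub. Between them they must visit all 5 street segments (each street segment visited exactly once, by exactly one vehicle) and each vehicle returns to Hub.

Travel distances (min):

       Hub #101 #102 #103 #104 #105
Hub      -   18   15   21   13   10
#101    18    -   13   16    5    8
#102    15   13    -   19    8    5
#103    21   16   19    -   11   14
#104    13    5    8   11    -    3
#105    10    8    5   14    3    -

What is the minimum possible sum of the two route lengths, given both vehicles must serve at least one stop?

Minimum combined distance: 85 min.

There are 2^4 − 1 = 15 ways to divide the 5 stops into two non-empty groups. For each, the best each vehicle can do is its own shortest tour through its group:
  {#101} + {#102, #103, #104, #105}: 36 + 55 = 91
  {#102} + {#101, #103, #104, #105}: 30 + 55 = 85
  {#101, #102} + {#103, #104, #105}: 46 + 45 = 91
  {#103} + {#101, #102, #104, #105}: 42 + 46 = 88
  {#101, #103} + {#102, #104, #105}: 55 + 36 = 91
  {#102, #103} + {#101, #104, #105}: 55 + 36 = 91
  … (15 splits in total)
Best: vehicle 1 Hub → #102 → Hub = 30; vehicle 2 Hub → #103 → #101 → #104 → #105 → Hub = 55; combined 85.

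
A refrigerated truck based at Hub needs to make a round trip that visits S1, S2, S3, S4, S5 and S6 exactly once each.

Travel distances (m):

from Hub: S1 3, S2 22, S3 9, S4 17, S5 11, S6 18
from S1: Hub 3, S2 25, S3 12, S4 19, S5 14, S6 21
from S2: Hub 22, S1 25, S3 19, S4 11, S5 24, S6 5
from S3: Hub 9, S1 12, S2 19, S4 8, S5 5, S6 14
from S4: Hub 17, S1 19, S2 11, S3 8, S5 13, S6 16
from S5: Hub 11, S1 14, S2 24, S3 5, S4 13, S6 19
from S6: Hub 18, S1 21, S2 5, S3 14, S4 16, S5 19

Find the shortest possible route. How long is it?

Shortest round trip = 64 m.

With 6 stops there are 6!/2 = 360 distinct round trips (a route and its reverse cost the same).
Hub→S1→S2→S3→S4→S5→S6→Hub: 3+25+19+8+13+19+18 = 105
Hub→S1→S2→S3→S4→S6→S5→Hub: 3+25+19+8+16+19+11 = 101
Hub→S1→S2→S3→S5→S4→S6→Hub: 3+25+19+5+13+16+18 = 99
Hub→S1→S2→S3→S5→S6→S4→Hub: 3+25+19+5+19+16+17 = 104
Hub→S1→S2→S3→S6→S4→S5→Hub: 3+25+19+14+16+13+11 = 101
Hub→S1→S2→S3→S6→S5→S4→Hub: 3+25+19+14+19+13+17 = 110
Hub→S1→S2→S4→S3→S5→S6→Hub: 3+25+11+8+5+19+18 = 89
Hub→S1→S2→S4→S3→S6→S5→Hub: 3+25+11+8+14+19+11 = 91
… (352 more)
Hub→S1→S5→S3→S4→S2→S6→Hub: 3+14+5+8+11+5+18 = 64  ← best
The minimum is 64.
One optimal route: Hub → S1 → S5 → S3 → S4 → S2 → S6 → Hub (or its reverse).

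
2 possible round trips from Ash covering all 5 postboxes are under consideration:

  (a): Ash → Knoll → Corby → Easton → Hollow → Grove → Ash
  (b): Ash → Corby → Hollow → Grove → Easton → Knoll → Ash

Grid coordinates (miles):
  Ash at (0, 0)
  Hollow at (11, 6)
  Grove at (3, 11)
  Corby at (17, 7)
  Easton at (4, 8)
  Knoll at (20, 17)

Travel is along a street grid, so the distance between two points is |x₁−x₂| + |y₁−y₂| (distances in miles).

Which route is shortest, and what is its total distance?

(a): 37 + 13 + 14 + 9 + 13 + 14 = 100
(b): 24 + 7 + 13 + 4 + 25 + 37 = 110

100 miles — (a) is the shortest.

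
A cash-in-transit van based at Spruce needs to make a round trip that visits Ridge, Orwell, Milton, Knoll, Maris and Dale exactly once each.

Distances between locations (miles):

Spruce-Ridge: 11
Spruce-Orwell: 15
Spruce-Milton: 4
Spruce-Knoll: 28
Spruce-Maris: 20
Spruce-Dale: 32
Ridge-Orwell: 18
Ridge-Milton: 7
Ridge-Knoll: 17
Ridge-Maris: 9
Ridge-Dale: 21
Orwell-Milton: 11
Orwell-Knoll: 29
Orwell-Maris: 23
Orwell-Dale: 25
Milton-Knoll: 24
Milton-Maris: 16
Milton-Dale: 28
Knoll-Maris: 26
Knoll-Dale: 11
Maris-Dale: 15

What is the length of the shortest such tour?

There are 360 distinct closed tours to check (reversals are equivalent).
Spruce→Ridge→Orwell→Milton→Knoll→Maris→Dale→Spruce: 11+18+11+24+26+15+32 = 137
Spruce→Ridge→Orwell→Milton→Knoll→Dale→Maris→Spruce: 11+18+11+24+11+15+20 = 110
Spruce→Ridge→Orwell→Milton→Maris→Knoll→Dale→Spruce: 11+18+11+16+26+11+32 = 125
Spruce→Ridge→Orwell→Milton→Maris→Dale→Knoll→Spruce: 11+18+11+16+15+11+28 = 110
Spruce→Ridge→Orwell→Milton→Dale→Knoll→Maris→Spruce: 11+18+11+28+11+26+20 = 125
Spruce→Ridge→Orwell→Milton→Dale→Maris→Knoll→Spruce: 11+18+11+28+15+26+28 = 137
Spruce→Ridge→Orwell→Knoll→Milton→Maris→Dale→Spruce: 11+18+29+24+16+15+32 = 145
Spruce→Ridge→Orwell→Knoll→Milton→Dale→Maris→Spruce: 11+18+29+24+28+15+20 = 145
… (352 more)
Spruce→Ridge→Maris→Dale→Knoll→Orwell→Milton→Spruce: 11+9+15+11+29+11+4 = 90  ← best
The minimum is 90.
One optimal route: Spruce → Ridge → Maris → Dale → Knoll → Orwell → Milton → Spruce (or its reverse).

90 miles — the shortest possible round trip.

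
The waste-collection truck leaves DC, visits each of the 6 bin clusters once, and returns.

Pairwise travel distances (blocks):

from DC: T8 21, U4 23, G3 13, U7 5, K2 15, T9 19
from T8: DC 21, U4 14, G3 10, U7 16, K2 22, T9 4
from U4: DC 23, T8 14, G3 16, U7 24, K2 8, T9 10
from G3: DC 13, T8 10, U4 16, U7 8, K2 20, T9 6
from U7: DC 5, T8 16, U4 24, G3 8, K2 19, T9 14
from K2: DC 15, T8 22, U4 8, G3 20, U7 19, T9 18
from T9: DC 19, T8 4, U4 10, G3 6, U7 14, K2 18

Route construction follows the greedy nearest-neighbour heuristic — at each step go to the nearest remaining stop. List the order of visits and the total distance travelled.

From DC: distances to unvisited — U7=5, G3=13, K2=15, T9=19, T8=21, U4=23. Nearest is U7 (5).
From U7: distances to unvisited — G3=8, T9=14, T8=16, K2=19, U4=24. Nearest is G3 (8).
From G3: distances to unvisited — T9=6, T8=10, U4=16, K2=20. Nearest is T9 (6).
From T9: distances to unvisited — T8=4, U4=10, K2=18. Nearest is T8 (4).
From T8: distances to unvisited — U4=14, K2=22. Nearest is U4 (14).
From U4: distances to unvisited — K2=8. Nearest is K2 (8).
Return K2→DC: 15.
Total = 5 + 8 + 6 + 4 + 14 + 8 + 15 = 60.

60 blocks along DC → U7 → G3 → T9 → T8 → U4 → K2 → DC.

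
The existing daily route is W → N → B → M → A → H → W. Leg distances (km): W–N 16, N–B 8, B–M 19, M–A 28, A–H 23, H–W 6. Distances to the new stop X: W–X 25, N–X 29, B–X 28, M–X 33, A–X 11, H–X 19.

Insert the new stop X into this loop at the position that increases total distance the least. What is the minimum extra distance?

Adding 7 km by placing X on the A–H leg.

Insertion cost between consecutive stops i–j is d(i,X) + d(X,j) − d(i,j):
  between W and N: 25 + 29 − 16 = 38
  between N and B: 29 + 28 − 8 = 49
  between B and M: 28 + 33 − 19 = 42
  between M and A: 33 + 11 − 28 = 16
  between A and H: 11 + 19 − 23 = 7
  between H and W: 19 + 25 − 6 = 38
Cheapest insertion is between A and H, adding 7.
New total = 100 + 7 = 107.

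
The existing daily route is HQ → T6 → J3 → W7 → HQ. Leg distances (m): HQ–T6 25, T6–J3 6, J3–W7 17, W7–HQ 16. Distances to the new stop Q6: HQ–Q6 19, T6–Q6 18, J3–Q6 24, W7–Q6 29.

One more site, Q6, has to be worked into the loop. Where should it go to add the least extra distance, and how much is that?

Minimum extra distance: 12 m, inserting Q6 between HQ and T6.

Insertion cost between consecutive stops i–j is d(i,Q6) + d(Q6,j) − d(i,j):
  between HQ and T6: 19 + 18 − 25 = 12
  between T6 and J3: 18 + 24 − 6 = 36
  between J3 and W7: 24 + 29 − 17 = 36
  between W7 and HQ: 29 + 19 − 16 = 32
Cheapest insertion is between HQ and T6, adding 12.
New total = 64 + 12 = 76.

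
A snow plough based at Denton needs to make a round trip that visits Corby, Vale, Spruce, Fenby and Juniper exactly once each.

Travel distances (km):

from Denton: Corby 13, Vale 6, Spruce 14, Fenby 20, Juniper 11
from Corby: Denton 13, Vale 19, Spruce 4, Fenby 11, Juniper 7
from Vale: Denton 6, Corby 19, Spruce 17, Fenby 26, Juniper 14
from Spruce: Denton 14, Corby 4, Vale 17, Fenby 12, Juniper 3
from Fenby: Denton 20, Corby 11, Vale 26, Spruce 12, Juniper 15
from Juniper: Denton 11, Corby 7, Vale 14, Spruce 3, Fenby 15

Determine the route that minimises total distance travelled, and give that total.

Shortest round trip = 58 km.

With 5 stops there are 5!/2 = 60 distinct round trips (a route and its reverse cost the same).
Denton-Corby-Vale-Spruce-Fenby-Juniper-Denton: 13+19+17+12+15+11 = 87
Denton-Corby-Vale-Spruce-Juniper-Fenby-Denton: 13+19+17+3+15+20 = 87
Denton-Corby-Vale-Fenby-Spruce-Juniper-Denton: 13+19+26+12+3+11 = 84
Denton-Corby-Vale-Fenby-Juniper-Spruce-Denton: 13+19+26+15+3+14 = 90
Denton-Corby-Vale-Juniper-Spruce-Fenby-Denton: 13+19+14+3+12+20 = 81
Denton-Corby-Vale-Juniper-Fenby-Spruce-Denton: 13+19+14+15+12+14 = 87
Denton-Corby-Spruce-Vale-Fenby-Juniper-Denton: 13+4+17+26+15+11 = 86
Denton-Corby-Spruce-Vale-Juniper-Fenby-Denton: 13+4+17+14+15+20 = 83
Denton-Corby-Spruce-Fenby-Vale-Juniper-Denton: 13+4+12+26+14+11 = 80
Denton-Corby-Spruce-Fenby-Juniper-Vale-Denton: 13+4+12+15+14+6 = 64
Denton-Corby-Spruce-Juniper-Vale-Fenby-Denton: 13+4+3+14+26+20 = 80
Denton-Corby-Spruce-Juniper-Fenby-Vale-Denton: 13+4+3+15+26+6 = 67
Denton-Corby-Fenby-Vale-Spruce-Juniper-Denton: 13+11+26+17+3+11 = 81
Denton-Corby-Fenby-Vale-Juniper-Spruce-Denton: 13+11+26+14+3+14 = 81
… (46 more)
Denton-Vale-Juniper-Spruce-Corby-Fenby-Denton: 6+14+3+4+11+20 = 58  ← best
The minimum is 58.
One optimal route: Denton → Vale → Juniper → Spruce → Corby → Fenby → Denton (or its reverse).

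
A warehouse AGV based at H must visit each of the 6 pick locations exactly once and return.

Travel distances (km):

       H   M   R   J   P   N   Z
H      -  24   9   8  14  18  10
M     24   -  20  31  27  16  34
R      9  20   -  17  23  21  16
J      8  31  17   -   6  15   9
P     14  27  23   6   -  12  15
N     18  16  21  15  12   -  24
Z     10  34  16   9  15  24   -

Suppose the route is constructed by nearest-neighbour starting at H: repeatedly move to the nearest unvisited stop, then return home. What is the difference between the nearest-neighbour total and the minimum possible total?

6 km longer than the optimal tour.

H: J=8, R=9, Z=10, P=14, N=18, M=24 ⇒ J
J: P=6, Z=9, N=15, R=17, M=31 ⇒ P
P: N=12, Z=15, R=23, M=27 ⇒ N
N: M=16, R=21, Z=24 ⇒ M
M: R=20, Z=34 ⇒ R
R: Z=16 ⇒ Z
NN route H → J → P → N → M → R → Z → H costs 88.
Optimal: H → R → M → N → P → J → Z → H costs 82 (by enumerating all 360 distinct tours).
Excess = 88 − 82 = 6.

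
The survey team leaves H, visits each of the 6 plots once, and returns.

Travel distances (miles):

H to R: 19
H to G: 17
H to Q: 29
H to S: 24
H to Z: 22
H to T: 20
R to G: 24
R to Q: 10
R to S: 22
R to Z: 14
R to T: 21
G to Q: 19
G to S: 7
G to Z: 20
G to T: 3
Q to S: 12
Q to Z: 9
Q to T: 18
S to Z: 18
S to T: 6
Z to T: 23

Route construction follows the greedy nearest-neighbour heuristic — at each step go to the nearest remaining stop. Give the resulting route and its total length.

Nearest-neighbour total = 80 miles; route H → G → T → S → Q → Z → R → H.

At H the remaining stops are G 17, R 19, T 20, Z 22, S 24, Q 29; go to G.
At G the remaining stops are T 3, S 7, Q 19, Z 20, R 24; go to T.
At T the remaining stops are S 6, Q 18, R 21, Z 23; go to S.
At S the remaining stops are Q 12, Z 18, R 22; go to Q.
At Q the remaining stops are Z 9, R 10; go to Z.
At Z the remaining stops are R 14; go to R.
Return R→H: 19.
Total = 17 + 3 + 6 + 12 + 9 + 14 + 19 = 80.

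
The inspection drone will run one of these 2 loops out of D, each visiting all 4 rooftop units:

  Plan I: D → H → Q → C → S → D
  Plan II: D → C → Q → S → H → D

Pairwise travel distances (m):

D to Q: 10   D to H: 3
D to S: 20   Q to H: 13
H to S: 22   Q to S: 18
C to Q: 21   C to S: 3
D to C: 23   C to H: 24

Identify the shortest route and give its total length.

60 m — Plan I is the shortest.

Plan I: 3 + 13 + 21 + 3 + 20 = 60
Plan II: 23 + 21 + 18 + 22 + 3 = 87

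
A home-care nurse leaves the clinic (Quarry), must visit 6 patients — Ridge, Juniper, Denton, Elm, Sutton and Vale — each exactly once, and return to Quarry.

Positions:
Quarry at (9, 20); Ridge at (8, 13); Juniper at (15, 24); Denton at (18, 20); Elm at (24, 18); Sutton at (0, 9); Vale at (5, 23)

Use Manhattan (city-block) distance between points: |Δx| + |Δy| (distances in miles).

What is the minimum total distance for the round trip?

Minimum total distance: 82 miles.

With 6 stops there are 6!/2 = 360 distinct round trips (a route and its reverse cost the same).
Quarry → Ridge → Juniper → Denton → Elm → Sutton → Vale → Quarry: 8+18+7+8+33+19+7 = 100
Quarry → Ridge → Juniper → Denton → Elm → Vale → Sutton → Quarry: 8+18+7+8+24+19+20 = 104
Quarry → Ridge → Juniper → Denton → Sutton → Elm → Vale → Quarry: 8+18+7+29+33+24+7 = 126
Quarry → Ridge → Juniper → Denton → Sutton → Vale → Elm → Quarry: 8+18+7+29+19+24+17 = 122
Quarry → Ridge → Juniper → Denton → Vale → Elm → Sutton → Quarry: 8+18+7+16+24+33+20 = 126
Quarry → Ridge → Juniper → Denton → Vale → Sutton → Elm → Quarry: 8+18+7+16+19+33+17 = 118
Quarry → Ridge → Juniper → Elm → Denton → Sutton → Vale → Quarry: 8+18+15+8+29+19+7 = 104
Quarry → Ridge → Juniper → Elm → Denton → Vale → Sutton → Quarry: 8+18+15+8+16+19+20 = 104
… (352 more)
Quarry → Ridge → Sutton → Vale → Juniper → Denton → Elm → Quarry: 8+12+19+11+7+8+17 = 82  ← best
The minimum is 82.
One optimal route: Quarry → Ridge → Sutton → Vale → Juniper → Denton → Elm → Quarry (or its reverse).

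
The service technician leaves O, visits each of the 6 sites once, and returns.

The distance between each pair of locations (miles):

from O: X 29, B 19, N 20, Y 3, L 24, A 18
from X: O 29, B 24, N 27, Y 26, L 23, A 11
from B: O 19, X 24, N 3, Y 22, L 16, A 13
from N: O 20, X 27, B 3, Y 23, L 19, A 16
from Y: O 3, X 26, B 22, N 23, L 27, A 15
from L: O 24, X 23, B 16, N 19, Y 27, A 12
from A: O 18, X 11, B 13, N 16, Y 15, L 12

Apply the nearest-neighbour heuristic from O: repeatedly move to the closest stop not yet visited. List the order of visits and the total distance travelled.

From O: distances to unvisited — Y=3, A=18, B=19, N=20, L=24, X=29. Nearest is Y (3).
From Y: distances to unvisited — A=15, B=22, N=23, X=26, L=27. Nearest is A (15).
From A: distances to unvisited — X=11, L=12, B=13, N=16. Nearest is X (11).
From X: distances to unvisited — L=23, B=24, N=27. Nearest is L (23).
From L: distances to unvisited — B=16, N=19. Nearest is B (16).
From B: distances to unvisited — N=3. Nearest is N (3).
Return N→O: 20.
Total = 3 + 15 + 11 + 23 + 16 + 3 + 20 = 91.

Total distance 91 miles via the nearest-neighbour route O → Y → A → X → L → B → N → O.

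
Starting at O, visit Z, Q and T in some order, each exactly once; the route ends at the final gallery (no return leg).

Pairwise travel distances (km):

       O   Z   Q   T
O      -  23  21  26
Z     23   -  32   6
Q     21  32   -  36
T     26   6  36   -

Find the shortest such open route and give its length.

59 km — the minimum one-way total.

There are 3! = 6 possible orderings.
O → Z → Q → T: 23+32+36 = 91
O → Z → T → Q: 23+6+36 = 65
O → Q → Z → T: 21+32+6 = 59
O → Q → T → Z: 21+36+6 = 63
O → T → Z → Q: 26+6+32 = 64
O → T → Q → Z: 26+36+32 = 94
The minimum is 59.
One shortest path: O → Q → Z → T.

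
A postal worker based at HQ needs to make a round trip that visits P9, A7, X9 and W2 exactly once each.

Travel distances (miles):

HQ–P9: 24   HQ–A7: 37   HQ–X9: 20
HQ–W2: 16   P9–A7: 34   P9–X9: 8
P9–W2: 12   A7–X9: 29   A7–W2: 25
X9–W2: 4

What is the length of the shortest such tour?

98 miles — the shortest possible round trip.

HQ→P9→A7→X9→W2→HQ: 24+34+29+4+16 = 107
HQ→P9→A7→W2→X9→HQ: 24+34+25+4+20 = 107
HQ→P9→X9→A7→W2→HQ: 24+8+29+25+16 = 102
HQ→P9→X9→W2→A7→HQ: 24+8+4+25+37 = 98
HQ→P9→W2→A7→X9→HQ: 24+12+25+29+20 = 110
HQ→P9→W2→X9→A7→HQ: 24+12+4+29+37 = 106
HQ→A7→P9→X9→W2→HQ: 37+34+8+4+16 = 99
HQ→A7→P9→W2→X9→HQ: 37+34+12+4+20 = 107
HQ→A7→X9→P9→W2→HQ: 37+29+8+12+16 = 102
HQ→A7→W2→P9→X9→HQ: 37+25+12+8+20 = 102
HQ→X9→P9→A7→W2→HQ: 20+8+34+25+16 = 103
HQ→X9→A7→P9→W2→HQ: 20+29+34+12+16 = 111
The minimum is 98.
One optimal route: HQ → P9 → X9 → W2 → A7 → HQ (or its reverse).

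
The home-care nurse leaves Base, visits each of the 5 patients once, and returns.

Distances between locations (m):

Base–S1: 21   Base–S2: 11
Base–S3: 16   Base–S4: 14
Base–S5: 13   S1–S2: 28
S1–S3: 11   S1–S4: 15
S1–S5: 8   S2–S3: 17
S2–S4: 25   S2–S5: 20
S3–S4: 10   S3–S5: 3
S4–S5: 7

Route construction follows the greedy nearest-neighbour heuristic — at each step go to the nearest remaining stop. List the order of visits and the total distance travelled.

Nearest-neighbour total = 74 m; route Base → S2 → S3 → S5 → S4 → S1 → Base.

At Base the remaining stops are S2 11, S5 13, S4 14, S3 16, S1 21; go to S2.
At S2 the remaining stops are S3 17, S5 20, S4 25, S1 28; go to S3.
At S3 the remaining stops are S5 3, S4 10, S1 11; go to S5.
At S5 the remaining stops are S4 7, S1 8; go to S4.
At S4 the remaining stops are S1 15; go to S1.
Return S1→Base: 21.
Total = 11 + 17 + 3 + 7 + 15 + 21 = 74.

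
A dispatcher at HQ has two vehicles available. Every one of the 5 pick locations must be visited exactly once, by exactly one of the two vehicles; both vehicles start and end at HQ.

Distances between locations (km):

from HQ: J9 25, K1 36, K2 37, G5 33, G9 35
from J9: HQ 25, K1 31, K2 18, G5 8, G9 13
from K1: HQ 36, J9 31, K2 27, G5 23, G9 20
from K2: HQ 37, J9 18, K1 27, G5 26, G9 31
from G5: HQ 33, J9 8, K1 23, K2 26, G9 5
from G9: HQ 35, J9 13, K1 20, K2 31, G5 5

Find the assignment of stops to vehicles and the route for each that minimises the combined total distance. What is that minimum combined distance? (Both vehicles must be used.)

168 km — the smallest possible combined total.

Check every non-empty split of the stops between the two vehicles; for each half take its own optimal tour:
  {J9} + {K1, K2, G5, G9}: 50 + 122 = 172
  {K1} + {J9, K2, G5, G9}: 72 + 103 = 175
  {J9, K1} + {K2, G5, G9}: 92 + 103 = 195
  {K2} + {J9, K1, G5, G9}: 74 + 94 = 168
  {J9, K2} + {K1, G5, G9}: 80 + 94 = 174
  {K1, K2} + {J9, G5, G9}: 100 + 73 = 173
  … (15 splits in total)
Best: vehicle 1 HQ → K2 → HQ = 74; vehicle 2 HQ → J9 → G5 → G9 → K1 → HQ = 94; combined 168.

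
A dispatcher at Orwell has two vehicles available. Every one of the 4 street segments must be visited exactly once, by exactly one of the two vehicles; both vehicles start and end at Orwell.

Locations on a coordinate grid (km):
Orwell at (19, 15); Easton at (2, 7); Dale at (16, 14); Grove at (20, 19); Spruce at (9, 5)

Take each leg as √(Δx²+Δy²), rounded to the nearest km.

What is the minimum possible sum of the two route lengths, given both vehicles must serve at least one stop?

Try each way of splitting the stops between the two vehicles (each non-empty) and, for each split, find the best tour for each vehicle:
  {Easton} + {Dale, Grove, Spruce}: 38 + 35 = 73
  {Dale} + {Easton, Grove, Spruce}: 6 + 47 = 53
  {Easton, Dale} + {Grove, Spruce}: 38 + 36 = 74
  {Grove} + {Easton, Dale, Spruce}: 8 + 40 = 48
  {Easton, Grove} + {Dale, Spruce}: 45 + 28 = 73
  {Dale, Grove} + {Easton, Spruce}: 13 + 40 = 53
  … (7 splits in total)
Best: vehicle 1 Orwell → Grove → Orwell = 8; vehicle 2 Orwell → Easton → Spruce → Dale → Orwell = 40; combined 48.

48 km — the smallest possible combined total.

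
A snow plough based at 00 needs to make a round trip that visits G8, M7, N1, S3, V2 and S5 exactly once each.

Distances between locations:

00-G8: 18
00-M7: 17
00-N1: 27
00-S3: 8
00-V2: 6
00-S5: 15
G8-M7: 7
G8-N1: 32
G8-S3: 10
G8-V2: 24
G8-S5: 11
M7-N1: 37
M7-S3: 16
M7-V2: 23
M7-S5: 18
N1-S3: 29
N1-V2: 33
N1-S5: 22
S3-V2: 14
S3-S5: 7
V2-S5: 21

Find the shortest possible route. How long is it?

Minimum total distance: 102.

00 → G8 → M7 → N1 → S3 → V2 → S5 → 00: 18+7+37+29+14+21+15 = 141
00 → G8 → M7 → N1 → S3 → S5 → V2 → 00: 18+7+37+29+7+21+6 = 125
00 → G8 → M7 → N1 → V2 → S3 → S5 → 00: 18+7+37+33+14+7+15 = 131
00 → G8 → M7 → N1 → V2 → S5 → S3 → 00: 18+7+37+33+21+7+8 = 131
00 → G8 → M7 → N1 → S5 → S3 → V2 → 00: 18+7+37+22+7+14+6 = 111
00 → G8 → M7 → N1 → S5 → V2 → S3 → 00: 18+7+37+22+21+14+8 = 127
00 → G8 → M7 → S3 → N1 → V2 → S5 → 00: 18+7+16+29+33+21+15 = 139
00 → G8 → M7 → S3 → N1 → S5 → V2 → 00: 18+7+16+29+22+21+6 = 119
… (352 more)
00 → M7 → G8 → S3 → S5 → N1 → V2 → 00: 17+7+10+7+22+33+6 = 102  ← best
The minimum is 102.
One optimal route: 00 → M7 → G8 → S3 → S5 → N1 → V2 → 00 (or its reverse).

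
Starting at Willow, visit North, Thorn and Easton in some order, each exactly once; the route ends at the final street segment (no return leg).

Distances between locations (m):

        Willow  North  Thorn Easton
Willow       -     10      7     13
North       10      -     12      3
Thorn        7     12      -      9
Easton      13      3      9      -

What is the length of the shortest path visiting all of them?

Shortest open route: 19 m.

There are 3! = 6 possible orderings.
Willow - North - Thorn - Easton: 10+12+9 = 31
Willow - North - Easton - Thorn: 10+3+9 = 22
Willow - Thorn - North - Easton: 7+12+3 = 22
Willow - Thorn - Easton - North: 7+9+3 = 19
Willow - Easton - North - Thorn: 13+3+12 = 28
Willow - Easton - Thorn - North: 13+9+12 = 34
The minimum is 19.
One shortest path: Willow → Thorn → Easton → North.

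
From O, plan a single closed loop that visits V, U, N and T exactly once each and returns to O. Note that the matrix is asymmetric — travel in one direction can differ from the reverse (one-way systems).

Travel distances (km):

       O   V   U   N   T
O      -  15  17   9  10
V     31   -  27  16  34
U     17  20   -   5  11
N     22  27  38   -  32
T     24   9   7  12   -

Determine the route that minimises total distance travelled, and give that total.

73 km — the shortest possible round trip.

O-V-U-N-T-O: 15+27+5+32+24 = 103
O-V-U-T-N-O: 15+27+11+12+22 = 87
O-V-N-U-T-O: 15+16+38+11+24 = 104
O-V-N-T-U-O: 15+16+32+7+17 = 87
O-V-T-U-N-O: 15+34+7+5+22 = 83
O-V-T-N-U-O: 15+34+12+38+17 = 116
O-U-V-N-T-O: 17+20+16+32+24 = 109
O-U-V-T-N-O: 17+20+34+12+22 = 105
O-U-N-V-T-O: 17+5+27+34+24 = 107
O-U-N-T-V-O: 17+5+32+9+31 = 94
O-U-T-V-N-O: 17+11+9+16+22 = 75
O-U-T-N-V-O: 17+11+12+27+31 = 98
O-N-V-U-T-O: 9+27+27+11+24 = 98
O-N-V-T-U-O: 9+27+34+7+17 = 94
… (10 more)
O-T-V-U-N-O: 10+9+27+5+22 = 73  ← best
The minimum is 73.
One optimal route: O → T → V → U → N → O.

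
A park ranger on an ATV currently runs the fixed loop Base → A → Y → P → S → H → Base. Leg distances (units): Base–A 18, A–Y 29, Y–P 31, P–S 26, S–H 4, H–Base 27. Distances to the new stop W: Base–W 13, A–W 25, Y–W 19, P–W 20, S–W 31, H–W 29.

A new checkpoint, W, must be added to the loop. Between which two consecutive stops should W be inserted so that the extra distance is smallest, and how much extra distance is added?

Insertion cost between consecutive stops i–j is d(i,W) + d(W,j) − d(i,j):
  between Base and A: 13 + 25 − 18 = 20
  between A and Y: 25 + 19 − 29 = 15
  between Y and P: 19 + 20 − 31 = 8
  between P and S: 20 + 31 − 26 = 25
  between S and H: 31 + 29 − 4 = 56
  between H and Base: 29 + 13 − 27 = 15
Cheapest insertion is between Y and P, adding 8.
New total = 135 + 8 = 143.

Adding 8 by placing W on the Y–P leg.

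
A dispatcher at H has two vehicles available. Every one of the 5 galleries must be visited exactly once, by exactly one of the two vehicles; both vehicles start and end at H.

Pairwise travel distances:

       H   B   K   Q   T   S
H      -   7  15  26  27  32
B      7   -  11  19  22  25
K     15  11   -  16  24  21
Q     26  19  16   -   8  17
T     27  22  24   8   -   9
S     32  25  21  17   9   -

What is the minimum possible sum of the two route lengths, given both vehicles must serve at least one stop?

Minimum combined distance: 93.

Try each way of splitting the stops between the two vehicles (each non-empty) and, for each split, find the best tour for each vehicle:
  {B} + {K, Q, T, S}: 14 + 79 = 93
  {K} + {B, Q, T, S}: 30 + 75 = 105
  {B, K} + {Q, T, S}: 33 + 75 = 108
  {Q} + {B, K, T, S}: 52 + 74 = 126
  {B, Q} + {K, T, S}: 52 + 72 = 124
  {K, Q} + {B, T, S}: 57 + 68 = 125
  … (15 splits in total)
Best: vehicle 1 H → B → H = 14; vehicle 2 H → K → S → T → Q → H = 79; combined 93.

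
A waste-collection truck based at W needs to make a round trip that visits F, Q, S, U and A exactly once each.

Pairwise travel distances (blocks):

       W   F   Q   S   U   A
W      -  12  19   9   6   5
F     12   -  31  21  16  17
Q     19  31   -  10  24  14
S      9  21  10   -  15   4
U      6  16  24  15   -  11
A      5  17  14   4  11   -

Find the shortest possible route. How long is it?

With 5 stops there are 5!/2 = 60 distinct round trips (a route and its reverse cost the same).
W→F→Q→S→U→A→W: 12+31+10+15+11+5 = 84
W→F→Q→S→A→U→W: 12+31+10+4+11+6 = 74
W→F→Q→U→S→A→W: 12+31+24+15+4+5 = 91
W→F→Q→U→A→S→W: 12+31+24+11+4+9 = 91
W→F→Q→A→S→U→W: 12+31+14+4+15+6 = 82
W→F→Q→A→U→S→W: 12+31+14+11+15+9 = 92
W→F→S→Q→U→A→W: 12+21+10+24+11+5 = 83
W→F→S→Q→A→U→W: 12+21+10+14+11+6 = 74
W→F→S→U→Q→A→W: 12+21+15+24+14+5 = 91
W→F→S→U→A→Q→W: 12+21+15+11+14+19 = 92
W→F→S→A→Q→U→W: 12+21+4+14+24+6 = 81
W→F→S→A→U→Q→W: 12+21+4+11+24+19 = 91
W→F→U→Q→S→A→W: 12+16+24+10+4+5 = 71
W→F→U→Q→A→S→W: 12+16+24+14+4+9 = 79
… (46 more)
The minimum is 71.
One optimal route: W → F → U → Q → S → A → W (or its reverse).

Minimum total distance: 71 blocks.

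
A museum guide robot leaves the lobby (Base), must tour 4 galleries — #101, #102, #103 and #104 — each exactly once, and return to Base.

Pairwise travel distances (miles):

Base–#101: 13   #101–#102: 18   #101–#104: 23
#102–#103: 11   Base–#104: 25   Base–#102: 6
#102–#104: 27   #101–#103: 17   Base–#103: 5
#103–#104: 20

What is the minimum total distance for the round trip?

Base → #101 → #102 → #103 → #104 → Base: 13+18+11+20+25 = 87
Base → #101 → #102 → #104 → #103 → Base: 13+18+27+20+5 = 83
Base → #101 → #103 → #102 → #104 → Base: 13+17+11+27+25 = 93
Base → #101 → #103 → #104 → #102 → Base: 13+17+20+27+6 = 83
Base → #101 → #104 → #102 → #103 → Base: 13+23+27+11+5 = 79
Base → #101 → #104 → #103 → #102 → Base: 13+23+20+11+6 = 73
Base → #102 → #101 → #103 → #104 → Base: 6+18+17+20+25 = 86
Base → #102 → #101 → #104 → #103 → Base: 6+18+23+20+5 = 72
Base → #102 → #103 → #101 → #104 → Base: 6+11+17+23+25 = 82
Base → #102 → #104 → #101 → #103 → Base: 6+27+23+17+5 = 78
Base → #103 → #101 → #102 → #104 → Base: 5+17+18+27+25 = 92
Base → #103 → #102 → #101 → #104 → Base: 5+11+18+23+25 = 82
The minimum is 72.
One optimal route: Base → #102 → #101 → #104 → #103 → Base (or its reverse).

Minimum total distance: 72 miles.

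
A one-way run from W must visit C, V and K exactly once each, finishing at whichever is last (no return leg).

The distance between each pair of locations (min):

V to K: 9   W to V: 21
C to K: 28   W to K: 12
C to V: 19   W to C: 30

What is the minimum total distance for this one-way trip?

Minimum one-way distance = 40 min.

There are 3! = 6 possible orderings.
W - C - V - K: 30+19+9 = 58
W - C - K - V: 30+28+9 = 67
W - V - C - K: 21+19+28 = 68
W - V - K - C: 21+9+28 = 58
W - K - C - V: 12+28+19 = 59
W - K - V - C: 12+9+19 = 40
The minimum is 40.
One shortest path: W → K → V → C.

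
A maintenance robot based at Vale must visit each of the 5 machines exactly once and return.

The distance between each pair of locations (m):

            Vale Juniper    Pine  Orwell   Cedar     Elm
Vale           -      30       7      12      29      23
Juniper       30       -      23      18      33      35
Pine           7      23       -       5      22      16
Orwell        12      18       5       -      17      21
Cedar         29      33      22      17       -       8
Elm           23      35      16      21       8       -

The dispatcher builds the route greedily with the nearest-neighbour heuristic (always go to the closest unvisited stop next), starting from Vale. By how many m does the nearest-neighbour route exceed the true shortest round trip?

Vale: Pine=7, Orwell=12, Elm=23, Cedar=29, Juniper=30 ⇒ Pine
Pine: Orwell=5, Elm=16, Cedar=22, Juniper=23 ⇒ Orwell
Orwell: Cedar=17, Juniper=18, Elm=21 ⇒ Cedar
Cedar: Elm=8, Juniper=33 ⇒ Elm
Elm: Juniper=35 ⇒ Juniper
NN route Vale → Pine → Orwell → Cedar → Elm → Juniper → Vale costs 102.
Optimal: Vale → Pine → Orwell → Juniper → Cedar → Elm → Vale costs 94 (by enumerating all 60 distinct tours).
Excess = 102 − 94 = 8.

Excess over optimum: 8 m.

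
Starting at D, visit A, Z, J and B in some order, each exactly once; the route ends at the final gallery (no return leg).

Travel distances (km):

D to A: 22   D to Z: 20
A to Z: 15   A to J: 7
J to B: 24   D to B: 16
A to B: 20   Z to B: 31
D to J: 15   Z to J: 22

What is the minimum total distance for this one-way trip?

62 km — the minimum one-way total.

There are 4! = 24 possible orderings.
D→A→Z→J→B: 22+15+22+24 = 83
D→A→Z→B→J: 22+15+31+24 = 92
D→A→J→Z→B: 22+7+22+31 = 82
D→A→J→B→Z: 22+7+24+31 = 84
D→A→B→Z→J: 22+20+31+22 = 95
D→A→B→J→Z: 22+20+24+22 = 88
D→Z→A→J→B: 20+15+7+24 = 66
D→Z→A→B→J: 20+15+20+24 = 79
D→Z→J→A→B: 20+22+7+20 = 69
D→Z→J→B→A: 20+22+24+20 = 86
D→Z→B→A→J: 20+31+20+7 = 78
D→Z→B→J→A: 20+31+24+7 = 82
D→J→A→Z→B: 15+7+15+31 = 68
D→J→A→B→Z: 15+7+20+31 = 73
… (10 more)
D→B→J→A→Z: 16+24+7+15 = 62  ← best
The minimum is 62.
One shortest path: D → B → J → A → Z.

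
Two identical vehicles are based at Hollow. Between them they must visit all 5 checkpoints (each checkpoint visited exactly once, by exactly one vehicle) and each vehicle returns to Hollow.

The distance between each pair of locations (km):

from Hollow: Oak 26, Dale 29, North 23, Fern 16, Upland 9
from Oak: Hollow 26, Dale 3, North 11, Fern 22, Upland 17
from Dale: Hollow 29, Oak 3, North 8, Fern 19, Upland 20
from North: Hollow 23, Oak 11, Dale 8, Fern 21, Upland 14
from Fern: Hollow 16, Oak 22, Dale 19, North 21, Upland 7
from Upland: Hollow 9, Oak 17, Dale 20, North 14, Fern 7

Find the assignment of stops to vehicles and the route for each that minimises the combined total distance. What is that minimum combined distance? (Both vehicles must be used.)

Minimum combined distance: 90 km.

Check every non-empty split of the stops between the two vehicles; for each half take its own optimal tour:
  {Oak} + {Dale, North, Fern, Upland}: 52 + 66 = 118
  {Dale} + {Oak, North, Fern, Upland}: 58 + 72 = 130
  {Oak, Dale} + {North, Fern, Upland}: 58 + 60 = 118
  {North} + {Oak, Dale, Fern, Upland}: 46 + 64 = 110
  {Oak, North} + {Dale, Fern, Upland}: 60 + 64 = 124
  {Dale, North} + {Oak, Fern, Upland}: 60 + 64 = 124
  … (15 splits in total)
  {Oak, Dale, North, Fern} + {Upland}: 72 + 18 = 90  ← best
Best: vehicle 1 Hollow → North → Oak → Dale → Fern → Hollow = 72; vehicle 2 Hollow → Upland → Hollow = 18; combined 90.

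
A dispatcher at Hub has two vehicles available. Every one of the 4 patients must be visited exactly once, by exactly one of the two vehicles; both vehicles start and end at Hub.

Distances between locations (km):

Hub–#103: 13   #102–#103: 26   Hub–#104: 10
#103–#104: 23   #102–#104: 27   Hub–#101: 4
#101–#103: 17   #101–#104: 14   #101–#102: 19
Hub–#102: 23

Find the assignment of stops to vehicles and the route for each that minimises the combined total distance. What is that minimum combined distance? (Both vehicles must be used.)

Minimum combined distance: 82 km.

There are 2^3 − 1 = 7 ways to divide the 4 stops into two non-empty groups. For each, the best each vehicle can do is its own shortest tour through its group:
  {#101} + {#102, #103, #104}: 8 + 76 = 84
  {#102} + {#101, #103, #104}: 46 + 54 = 100
  {#101, #102} + {#103, #104}: 46 + 46 = 92
  {#103} + {#101, #102, #104}: 26 + 60 = 86
  {#101, #103} + {#102, #104}: 34 + 60 = 94
  {#102, #103} + {#101, #104}: 62 + 28 = 90
  … (7 splits in total)
  {#101, #102, #103} + {#104}: 62 + 20 = 82  ← best
Best: vehicle 1 Hub → #101 → #102 → #103 → Hub = 62; vehicle 2 Hub → #104 → Hub = 20; combined 82.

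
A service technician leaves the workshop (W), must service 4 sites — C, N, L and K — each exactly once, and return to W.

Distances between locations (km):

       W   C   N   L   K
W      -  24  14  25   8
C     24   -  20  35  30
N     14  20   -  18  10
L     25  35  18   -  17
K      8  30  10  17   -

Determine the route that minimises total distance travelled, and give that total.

There are 12 distinct closed tours to check (reversals are equivalent).
W → C → N → L → K → W: 24+20+18+17+8 = 87
W → C → N → K → L → W: 24+20+10+17+25 = 96
W → C → L → N → K → W: 24+35+18+10+8 = 95
W → C → L → K → N → W: 24+35+17+10+14 = 100
W → C → K → N → L → W: 24+30+10+18+25 = 107
W → C → K → L → N → W: 24+30+17+18+14 = 103
W → N → C → L → K → W: 14+20+35+17+8 = 94
W → N → C → K → L → W: 14+20+30+17+25 = 106
W → N → L → C → K → W: 14+18+35+30+8 = 105
W → N → K → C → L → W: 14+10+30+35+25 = 114
W → L → C → N → K → W: 25+35+20+10+8 = 98
W → L → N → C → K → W: 25+18+20+30+8 = 101
The minimum is 87.
One optimal route: W → C → N → L → K → W (or its reverse).

87 km — the shortest possible round trip.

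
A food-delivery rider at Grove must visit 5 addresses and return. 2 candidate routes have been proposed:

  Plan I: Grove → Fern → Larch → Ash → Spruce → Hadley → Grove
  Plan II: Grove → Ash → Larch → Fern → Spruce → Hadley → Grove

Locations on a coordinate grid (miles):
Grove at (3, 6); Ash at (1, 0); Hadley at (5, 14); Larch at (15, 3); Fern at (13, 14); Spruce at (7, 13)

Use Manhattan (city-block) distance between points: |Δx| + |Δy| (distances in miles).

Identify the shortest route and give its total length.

Shortest is Plan II, total 58 miles.

Plan I: 18 + 13 + 17 + 19 + 3 + 10 = 80
Plan II: 8 + 17 + 13 + 7 + 3 + 10 = 58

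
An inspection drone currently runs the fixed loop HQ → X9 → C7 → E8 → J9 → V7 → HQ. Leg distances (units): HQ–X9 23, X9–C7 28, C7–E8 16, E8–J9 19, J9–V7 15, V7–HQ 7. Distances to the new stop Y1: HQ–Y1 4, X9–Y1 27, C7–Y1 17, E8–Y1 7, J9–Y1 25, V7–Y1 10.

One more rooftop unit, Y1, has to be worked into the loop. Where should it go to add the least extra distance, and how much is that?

+7 — insert Y1 between V7 and HQ.

Insertion cost between consecutive stops i–j is d(i,Y1) + d(Y1,j) − d(i,j):
  between HQ and X9: 4 + 27 − 23 = 8
  between X9 and C7: 27 + 17 − 28 = 16
  between C7 and E8: 17 + 7 − 16 = 8
  between E8 and J9: 7 + 25 − 19 = 13
  between J9 and V7: 25 + 10 − 15 = 20
  between V7 and HQ: 10 + 4 − 7 = 7
Cheapest insertion is between V7 and HQ, adding 7.
New total = 108 + 7 = 115.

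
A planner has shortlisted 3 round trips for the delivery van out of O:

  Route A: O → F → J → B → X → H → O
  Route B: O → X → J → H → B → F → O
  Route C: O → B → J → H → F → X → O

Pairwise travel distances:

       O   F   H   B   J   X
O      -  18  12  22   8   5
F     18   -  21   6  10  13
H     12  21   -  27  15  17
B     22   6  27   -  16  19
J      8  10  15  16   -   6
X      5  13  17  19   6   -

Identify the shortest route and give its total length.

Route A: 18 + 10 + 16 + 19 + 17 + 12 = 92
Route B: 5 + 6 + 15 + 27 + 6 + 18 = 77
Route C: 22 + 16 + 15 + 21 + 13 + 5 = 92

77 — Route B is the shortest.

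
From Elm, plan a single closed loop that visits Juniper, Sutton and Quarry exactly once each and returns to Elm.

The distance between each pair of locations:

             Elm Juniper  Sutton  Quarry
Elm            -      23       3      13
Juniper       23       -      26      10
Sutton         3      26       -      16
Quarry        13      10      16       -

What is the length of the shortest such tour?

Shortest round trip = 52.

With 3 stops there are 3!/2 = 3 distinct round trips (a route and its reverse cost the same).
Elm - Juniper - Sutton - Quarry - Elm: 23+26+16+13 = 78
Elm - Juniper - Quarry - Sutton - Elm: 23+10+16+3 = 52
Elm - Sutton - Juniper - Quarry - Elm: 3+26+10+13 = 52
The minimum is 52.
One optimal route: Elm → Juniper → Quarry → Sutton → Elm (or its reverse).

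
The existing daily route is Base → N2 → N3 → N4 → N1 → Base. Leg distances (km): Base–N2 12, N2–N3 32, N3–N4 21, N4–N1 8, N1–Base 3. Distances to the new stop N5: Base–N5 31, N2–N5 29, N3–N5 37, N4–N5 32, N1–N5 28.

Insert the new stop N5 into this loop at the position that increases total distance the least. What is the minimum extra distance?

+34 km — insert N5 between N2 and N3.

Insertion cost between consecutive stops i–j is d(i,N5) + d(N5,j) − d(i,j):
  between Base and N2: 31 + 29 − 12 = 48
  between N2 and N3: 29 + 37 − 32 = 34
  between N3 and N4: 37 + 32 − 21 = 48
  between N4 and N1: 32 + 28 − 8 = 52
  between N1 and Base: 28 + 31 − 3 = 56
Cheapest insertion is between N2 and N3, adding 34.
New total = 76 + 34 = 110.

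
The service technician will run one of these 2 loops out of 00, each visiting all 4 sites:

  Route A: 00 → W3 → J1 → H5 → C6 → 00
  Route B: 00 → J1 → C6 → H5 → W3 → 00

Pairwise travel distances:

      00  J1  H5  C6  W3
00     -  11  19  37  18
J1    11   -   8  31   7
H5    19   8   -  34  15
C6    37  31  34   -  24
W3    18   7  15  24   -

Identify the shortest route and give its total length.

Shortest is Route A, total 104.

Route A: 18 + 7 + 8 + 34 + 37 = 104
Route B: 11 + 31 + 34 + 15 + 18 = 109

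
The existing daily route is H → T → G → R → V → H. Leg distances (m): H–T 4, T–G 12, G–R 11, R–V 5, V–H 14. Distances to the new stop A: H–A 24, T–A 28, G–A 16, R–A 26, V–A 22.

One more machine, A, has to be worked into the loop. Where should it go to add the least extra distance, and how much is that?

Insertion cost between consecutive stops i–j is d(i,A) + d(A,j) − d(i,j):
  between H and T: 24 + 28 − 4 = 48
  between T and G: 28 + 16 − 12 = 32
  between G and R: 16 + 26 − 11 = 31
  between R and V: 26 + 22 − 5 = 43
  between V and H: 22 + 24 − 14 = 32
Cheapest insertion is between G and R, adding 31.
New total = 46 + 31 = 77.

+31 m — insert A between G and R.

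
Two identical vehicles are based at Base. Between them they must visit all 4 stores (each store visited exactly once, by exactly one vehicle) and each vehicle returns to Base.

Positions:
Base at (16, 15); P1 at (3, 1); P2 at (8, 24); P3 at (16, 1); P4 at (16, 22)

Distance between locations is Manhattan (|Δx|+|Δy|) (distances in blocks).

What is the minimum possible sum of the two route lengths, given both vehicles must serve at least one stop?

Check every non-empty split of the stops between the two vehicles; for each half take its own optimal tour:
  {P1} + {P2, P3, P4}: 54 + 62 = 116
  {P2} + {P1, P3, P4}: 34 + 68 = 102
  {P1, P2} + {P3, P4}: 72 + 42 = 114
  {P3} + {P1, P2, P4}: 28 + 72 = 100
  {P1, P3} + {P2, P4}: 54 + 34 = 88
  {P2, P3} + {P1, P4}: 62 + 68 = 130
  … (7 splits in total)
  {P1, P2, P3} + {P4}: 72 + 14 = 86  ← best
Best: vehicle 1 Base → P2 → P1 → P3 → Base = 72; vehicle 2 Base → P4 → Base = 14; combined 86.

86 blocks — the smallest possible combined total.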